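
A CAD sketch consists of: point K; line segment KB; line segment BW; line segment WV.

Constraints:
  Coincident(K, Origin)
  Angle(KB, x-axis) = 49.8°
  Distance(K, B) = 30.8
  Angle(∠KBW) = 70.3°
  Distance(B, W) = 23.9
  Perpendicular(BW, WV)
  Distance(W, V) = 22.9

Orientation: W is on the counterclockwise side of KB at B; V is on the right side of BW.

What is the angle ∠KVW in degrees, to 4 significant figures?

14.60°

∠KBW = 70.3°, so BW runs at 49.8° + (180° − 70.3°) = 159.5° from the x-axis; with |BW| = 23.9, W = B + 23.9·(cos 159.5°, sin 159.5°) = (-2.506, 31.89). BW is perpendicular to WV; with |WV| = 22.9 on the right of BW, V = W + 22.9·(0.3502, 0.9367) = (5.513, 53.34). Then cos ∠KVW = VK·VW / (|VK||VW|), giving 14.60°.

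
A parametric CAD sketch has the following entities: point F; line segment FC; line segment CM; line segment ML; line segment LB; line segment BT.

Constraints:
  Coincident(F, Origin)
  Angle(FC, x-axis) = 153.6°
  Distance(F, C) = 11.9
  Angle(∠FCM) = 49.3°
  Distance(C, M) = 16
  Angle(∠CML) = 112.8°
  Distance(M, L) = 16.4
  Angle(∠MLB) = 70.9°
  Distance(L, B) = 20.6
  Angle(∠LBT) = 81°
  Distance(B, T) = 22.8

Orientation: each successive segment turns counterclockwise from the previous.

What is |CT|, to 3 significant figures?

7.37

∠MLB = 70.9° gives LB at 101° from the x-axis; with |LB| = 20.6, B = (5.72, 7.61). ∠LBT = 81.0° gives BT at -160° from the x-axis; with |BT| = 22.8, T = (-15.8, -0.0370). Then |CT| = |T − C| = 7.37.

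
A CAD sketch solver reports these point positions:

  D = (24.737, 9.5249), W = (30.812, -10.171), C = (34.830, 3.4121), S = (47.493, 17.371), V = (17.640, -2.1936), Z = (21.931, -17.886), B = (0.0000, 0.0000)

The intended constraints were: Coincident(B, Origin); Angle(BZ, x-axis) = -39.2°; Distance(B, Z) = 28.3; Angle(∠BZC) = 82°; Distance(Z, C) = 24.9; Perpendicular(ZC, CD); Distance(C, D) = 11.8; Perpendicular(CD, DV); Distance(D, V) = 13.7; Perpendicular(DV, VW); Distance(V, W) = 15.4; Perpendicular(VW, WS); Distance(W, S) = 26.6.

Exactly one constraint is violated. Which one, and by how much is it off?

Distance(W, S) = 26.6 — off by 5.60.

B = (0.00, 0.00) ✓; BZ at -39.20° ✓; |BZ| = 28.30 ✓; ∠BZC = 82.00° ✓; |ZC| = 24.90 ✓; ∠(ZC, CD) = 90.00° ✓; |CD| = 11.80 ✓; ∠(CD, DV) = 90.00° ✓; |DV| = 13.70 ✓; ∠(DV, VW) = 90.00° ✓; |VW| = 15.40 ✓; ∠(VW, WS) = 90.00° ✓; |WS| = 32.20 ✗.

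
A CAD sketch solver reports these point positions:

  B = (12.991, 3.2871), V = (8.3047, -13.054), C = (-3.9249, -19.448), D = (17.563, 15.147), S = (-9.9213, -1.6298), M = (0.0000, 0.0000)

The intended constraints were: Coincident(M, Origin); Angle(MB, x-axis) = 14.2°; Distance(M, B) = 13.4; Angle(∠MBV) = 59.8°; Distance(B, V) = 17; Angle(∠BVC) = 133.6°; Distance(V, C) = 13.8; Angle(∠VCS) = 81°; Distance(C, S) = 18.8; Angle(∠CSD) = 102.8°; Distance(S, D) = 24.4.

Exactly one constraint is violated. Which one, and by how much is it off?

Distance(S, D) = 24.4 — off by 7.80.

M = (0.00, 0.00) ✓; MB at 14.20° ✓; |MB| = 13.40 ✓; ∠MBV = 59.80° ✓; |BV| = 17.00 ✓; ∠BVC = 133.6° ✓; |VC| = 13.80 ✓; ∠VCS = 81.00° ✓; |CS| = 18.80 ✓; ∠CSD = 102.8° ✓; |SD| = 32.20 ✗.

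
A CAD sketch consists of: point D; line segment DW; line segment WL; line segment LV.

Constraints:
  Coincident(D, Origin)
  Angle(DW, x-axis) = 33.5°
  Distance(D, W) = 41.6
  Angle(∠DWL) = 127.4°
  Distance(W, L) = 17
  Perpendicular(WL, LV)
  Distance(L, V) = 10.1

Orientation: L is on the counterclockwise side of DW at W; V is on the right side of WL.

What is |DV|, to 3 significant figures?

60.4

D is at the origin; DW runs at 33.5° with length 41.6, so W = 41.6·(cos 33.5°, sin 33.5°) = (34.7, 23.0). ∠DWL = 127.4°, so WL runs at 33.5° + (180° − 127.4°) = 86.1° from the x-axis; with |WL| = 17.0, L = W + 17.0·(cos 86.1°, sin 86.1°) = (35.8, 39.9). The perpendicularity gives LV at right angles to WL; with |LV| = 10.1 on the right of WL, V = L + 10.1·(0.998, -0.0680) = (45.9, 39.2). Then |DV| = |V − D| = 60.4.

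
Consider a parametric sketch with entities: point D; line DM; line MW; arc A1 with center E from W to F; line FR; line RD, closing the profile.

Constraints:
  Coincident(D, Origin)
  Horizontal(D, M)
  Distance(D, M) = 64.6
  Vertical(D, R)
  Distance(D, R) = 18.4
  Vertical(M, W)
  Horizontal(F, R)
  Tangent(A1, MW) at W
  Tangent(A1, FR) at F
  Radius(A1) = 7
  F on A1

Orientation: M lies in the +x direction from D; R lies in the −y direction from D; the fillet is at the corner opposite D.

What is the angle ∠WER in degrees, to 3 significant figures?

173°

D is at the origin; D and M share the same y with |DM| = 64.6 and M on the +x side, so M = (64.6, 0.00). D and R share the same x with |DR| = 18.4 and R on the −y side, so R = (0.00, -18.4). The virtual corner opposite D is at (64.6, -18.4). Since A1 is tangent to MW there, EW ⟂ MW and since A1 is tangent to FR there, EF ⟂ FR, with radius 7.0, so the center E sits 7.0 in from both sides at E = (57.6, -11.4). That places the tangent points at W = (64.6, -11.4) on MW and F = (57.6, -18.4) on FR. Then cos ∠WER = EW·ER / (|EW||ER|), giving 173°.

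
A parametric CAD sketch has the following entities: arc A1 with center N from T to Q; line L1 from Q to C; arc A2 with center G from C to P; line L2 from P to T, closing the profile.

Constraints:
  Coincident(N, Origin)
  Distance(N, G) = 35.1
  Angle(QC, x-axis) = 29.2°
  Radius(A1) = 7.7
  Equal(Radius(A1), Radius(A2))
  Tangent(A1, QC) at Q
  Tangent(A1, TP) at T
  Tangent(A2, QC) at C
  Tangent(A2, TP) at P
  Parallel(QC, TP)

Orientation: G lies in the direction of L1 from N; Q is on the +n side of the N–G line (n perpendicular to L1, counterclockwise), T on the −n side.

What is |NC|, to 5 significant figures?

35.935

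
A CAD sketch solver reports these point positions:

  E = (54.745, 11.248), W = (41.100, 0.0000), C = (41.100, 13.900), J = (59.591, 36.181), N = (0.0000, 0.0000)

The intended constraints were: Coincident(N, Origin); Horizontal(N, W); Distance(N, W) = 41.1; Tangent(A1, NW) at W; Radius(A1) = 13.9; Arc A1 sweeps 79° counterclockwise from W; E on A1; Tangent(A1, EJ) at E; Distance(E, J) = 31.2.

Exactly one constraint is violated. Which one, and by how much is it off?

Distance(E, J) = 31.2 — off by 5.80.

N = (0.00, 0.00) ✓; N.y = 0.00, W.y = 0.00 ✓; |NW| = 41.10 ✓; ∠(CW, WN) = 90.00° ✓; |CW| = 13.90 ✓; bearing(C→E) − bearing(C→W) = 79.00° ✓; |CE| = 13.90 ✓; ∠(CE, EJ) = 90.00° ✓; |EJ| = 25.40 ✗.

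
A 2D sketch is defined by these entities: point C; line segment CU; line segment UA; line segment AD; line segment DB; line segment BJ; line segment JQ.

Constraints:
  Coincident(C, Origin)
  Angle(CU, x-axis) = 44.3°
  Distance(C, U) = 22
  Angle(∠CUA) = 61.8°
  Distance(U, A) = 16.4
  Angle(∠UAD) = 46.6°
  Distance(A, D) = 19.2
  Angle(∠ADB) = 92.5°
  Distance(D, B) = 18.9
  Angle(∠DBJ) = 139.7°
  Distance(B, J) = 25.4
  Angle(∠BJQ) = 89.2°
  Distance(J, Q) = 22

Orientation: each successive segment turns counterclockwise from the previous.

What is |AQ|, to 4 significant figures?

28.26

∠DBJ = 139.7° gives BJ at 63.70° from the x-axis; with |BJ| = 25.4, J = (37.09, 33.30). ∠BJQ = 89.2° gives JQ at 154.5° from the x-axis; with |JQ| = 22.0, Q = (17.23, 42.77). Then |AQ| = |Q − A| = 28.26.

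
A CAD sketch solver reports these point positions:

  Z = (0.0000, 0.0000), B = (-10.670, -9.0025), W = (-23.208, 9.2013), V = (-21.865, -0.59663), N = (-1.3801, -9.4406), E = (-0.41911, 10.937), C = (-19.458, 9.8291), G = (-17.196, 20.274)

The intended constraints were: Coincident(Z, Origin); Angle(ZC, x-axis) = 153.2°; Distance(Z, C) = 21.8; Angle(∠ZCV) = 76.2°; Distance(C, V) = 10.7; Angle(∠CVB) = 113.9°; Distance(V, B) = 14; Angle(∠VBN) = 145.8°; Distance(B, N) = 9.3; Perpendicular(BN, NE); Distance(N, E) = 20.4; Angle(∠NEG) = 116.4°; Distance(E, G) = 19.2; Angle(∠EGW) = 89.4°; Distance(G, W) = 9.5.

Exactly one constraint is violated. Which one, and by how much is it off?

Distance(G, W) = 9.5 — off by 3.10.

Z = (0.00, 0.00) ✓; ZC at 153.2° ✓; |ZC| = 21.80 ✓; ∠ZCV = 76.20° ✓; |CV| = 10.70 ✓; ∠CVB = 113.9° ✓; |VB| = 14.00 ✓; ∠VBN = 145.8° ✓; |BN| = 9.300 ✓; ∠(BN, NE) = 90.00° ✓; |NE| = 20.40 ✓; ∠NEG = 116.4° ✓; |EG| = 19.20 ✓; ∠EGW = 89.40° ✓; |GW| = 12.60 ✗.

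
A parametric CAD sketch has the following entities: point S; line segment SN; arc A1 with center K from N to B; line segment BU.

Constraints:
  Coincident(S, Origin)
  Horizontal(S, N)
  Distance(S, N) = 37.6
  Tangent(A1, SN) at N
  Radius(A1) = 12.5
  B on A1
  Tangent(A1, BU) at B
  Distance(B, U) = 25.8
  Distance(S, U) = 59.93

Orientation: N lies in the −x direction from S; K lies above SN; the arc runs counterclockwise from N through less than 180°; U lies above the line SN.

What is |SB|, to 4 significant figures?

34.60

S is at the origin; SN is horizontal with |SN| = 37.6 and N on the −x side, so N = (-37.60, 0.000). Tangency of A1 to SN means the radius KN is perpendicular to SN, so K = N + (0, 12.5) = (-37.60, 12.50). Since KB ⟂ BU (tangency), |KU| = √(12.5² + 25.8²) = 28.67 regardless of where B sits on A1. So U lies on both circle(S, 59.93) and circle(K, 28.67); the above-SN intersection is U = (-44.29, 40.38). B is the foot of the tangent from U: B = (-27.93, 20.42).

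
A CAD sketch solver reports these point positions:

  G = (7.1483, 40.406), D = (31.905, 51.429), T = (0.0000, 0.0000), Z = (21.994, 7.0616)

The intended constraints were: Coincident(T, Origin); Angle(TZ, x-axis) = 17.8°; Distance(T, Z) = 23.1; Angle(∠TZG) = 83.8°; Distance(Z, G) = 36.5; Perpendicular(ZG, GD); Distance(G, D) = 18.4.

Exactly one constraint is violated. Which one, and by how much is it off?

Distance(G, D) = 18.4 — off by 8.70.

T = (0.00, 0.00) ✓; TZ at 17.80° ✓; |TZ| = 23.10 ✓; ∠TZG = 83.80° ✓; |ZG| = 36.50 ✓; ∠(ZG, GD) = 90.00° ✓; |GD| = 27.10 ✗.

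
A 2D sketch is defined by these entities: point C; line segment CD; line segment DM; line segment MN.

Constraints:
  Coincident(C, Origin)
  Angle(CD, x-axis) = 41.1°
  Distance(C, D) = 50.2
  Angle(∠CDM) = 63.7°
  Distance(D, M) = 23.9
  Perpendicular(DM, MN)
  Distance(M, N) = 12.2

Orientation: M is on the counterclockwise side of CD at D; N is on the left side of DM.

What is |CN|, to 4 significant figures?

32.85

C is at the origin; CD runs at 41.1° with length 50.2, so D = 50.2·(cos 41.1°, sin 41.1°) = (37.83, 33.00). ∠CDM = 63.7°, so DM runs at 41.1° + (180° − 63.7°) = 157.4° from the x-axis; with |DM| = 23.9, M = D + 23.9·(cos 157.4°, sin 157.4°) = (15.76, 42.18). DM ⟂ MN; with |MN| = 12.2 on the left of DM, N = M + 12.2·(-0.3843, -0.9232) = (11.08, 30.92). Then |CN| = |N − C| = 32.85.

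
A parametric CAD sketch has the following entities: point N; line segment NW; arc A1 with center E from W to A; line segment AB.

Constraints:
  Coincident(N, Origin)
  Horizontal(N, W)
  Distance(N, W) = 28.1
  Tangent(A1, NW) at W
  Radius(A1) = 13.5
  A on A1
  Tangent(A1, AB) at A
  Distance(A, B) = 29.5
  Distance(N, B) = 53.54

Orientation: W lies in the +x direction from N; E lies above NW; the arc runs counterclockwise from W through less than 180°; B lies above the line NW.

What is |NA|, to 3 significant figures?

44.7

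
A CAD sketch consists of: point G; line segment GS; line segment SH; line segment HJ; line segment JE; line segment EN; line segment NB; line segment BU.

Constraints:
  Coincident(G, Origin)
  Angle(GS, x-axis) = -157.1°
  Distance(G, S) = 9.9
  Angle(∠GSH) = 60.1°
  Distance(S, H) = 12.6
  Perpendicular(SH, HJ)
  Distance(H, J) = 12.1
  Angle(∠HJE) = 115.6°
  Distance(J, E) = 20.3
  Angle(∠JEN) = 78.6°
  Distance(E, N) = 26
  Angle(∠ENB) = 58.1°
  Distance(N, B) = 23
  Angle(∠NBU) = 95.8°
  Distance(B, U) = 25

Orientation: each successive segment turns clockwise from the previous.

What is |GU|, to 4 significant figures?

18.54

G is at the origin; GS runs at -157.1° with length 9.9, so S = (-9.120, -3.852). ∠GSH = 60.1° gives SH at 83.00° from the x-axis; with |SH| = 12.6, H = (-7.584, 8.654). SH ⟂ HJ, so HJ runs at -7.000°; with |HJ| = 12.1, J = (4.426, 7.179). ∠HJE = 115.6° gives JE at -71.40° from the x-axis; with |JE| = 20.3, E = (10.90, -12.06). ∠JEN = 78.6° gives EN at -172.8° from the x-axis; with |EN| = 26.0, N = (-14.89, -15.32). ∠ENB = 58.1° gives NB at 65.30° from the x-axis; with |NB| = 23.0, B = (-5.284, 5.576). ∠NBU = 95.8° gives BU at -18.90° from the x-axis; with |BU| = 25.0, U = (18.37, -2.521). Then |GU| = |U − G| = 18.54.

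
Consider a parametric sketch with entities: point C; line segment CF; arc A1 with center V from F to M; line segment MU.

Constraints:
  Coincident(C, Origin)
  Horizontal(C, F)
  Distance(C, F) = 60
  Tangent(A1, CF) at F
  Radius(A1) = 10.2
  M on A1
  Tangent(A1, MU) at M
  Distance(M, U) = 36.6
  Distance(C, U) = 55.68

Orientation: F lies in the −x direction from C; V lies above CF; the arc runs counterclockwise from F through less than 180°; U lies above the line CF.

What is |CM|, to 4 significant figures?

50.87

Checks: |VM| = 10.20 ✓; ∠(VM, MU) = 90.00° ✓; |MU| = 36.60 ✓; |CU| = 55.68 ✓.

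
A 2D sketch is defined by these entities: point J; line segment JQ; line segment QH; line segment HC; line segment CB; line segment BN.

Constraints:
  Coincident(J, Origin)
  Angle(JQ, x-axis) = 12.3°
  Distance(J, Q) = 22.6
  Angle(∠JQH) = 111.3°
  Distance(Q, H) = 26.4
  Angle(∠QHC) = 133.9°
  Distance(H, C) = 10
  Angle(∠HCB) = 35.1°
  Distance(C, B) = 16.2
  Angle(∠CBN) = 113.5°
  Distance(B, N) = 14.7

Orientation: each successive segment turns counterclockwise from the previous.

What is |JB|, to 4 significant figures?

30.73

J is at the origin; JQ runs at 12.3° with length 22.6, so Q = (22.08, 4.814). ∠JQH = 111.3° gives QH at 81.00° from the x-axis; with |QH| = 26.4, H = (26.21, 30.89). ∠QHC = 133.9° gives HC at 127.1° from the x-axis; with |HC| = 10.0, C = (20.18, 38.87). ∠HCB = 35.1° gives CB at -88.00° from the x-axis; with |CB| = 16.2, B = (20.74, 22.68). Then |JB| = |B − J| = 30.73.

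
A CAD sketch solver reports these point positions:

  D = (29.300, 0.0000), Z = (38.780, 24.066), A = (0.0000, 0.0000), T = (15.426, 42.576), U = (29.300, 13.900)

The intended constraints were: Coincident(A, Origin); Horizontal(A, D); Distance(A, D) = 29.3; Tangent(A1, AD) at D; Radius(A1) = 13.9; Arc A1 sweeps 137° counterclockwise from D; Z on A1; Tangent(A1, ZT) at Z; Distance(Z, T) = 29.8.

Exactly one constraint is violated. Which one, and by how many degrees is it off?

Tangent(A1, ZT) at Z — off by 4.60°.

A = (0.00, 0.00) ✓; A.y = 0.00, D.y = 0.00 ✓; |AD| = 29.30 ✓; ∠(UD, DA) = 90.00° ✓; |UD| = 13.90 ✓; bearing(U→Z) − bearing(U→D) = 137.0° ✓; |UZ| = 13.90 ✓; ∠(UZ, ZT) = 85.40° ✗; |ZT| = 29.80 ✓.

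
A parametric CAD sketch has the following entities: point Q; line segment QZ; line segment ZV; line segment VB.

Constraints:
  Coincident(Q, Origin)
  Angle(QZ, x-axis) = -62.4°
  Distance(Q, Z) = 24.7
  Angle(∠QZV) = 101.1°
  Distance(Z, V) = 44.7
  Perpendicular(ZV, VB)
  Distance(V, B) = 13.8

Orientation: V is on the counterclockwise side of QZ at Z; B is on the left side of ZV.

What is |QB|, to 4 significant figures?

50.54

Q is at the origin; QZ runs at -62.4° with length 24.7, so Z = 24.7·(cos -62.4°, sin -62.4°) = (11.44, -21.89). ∠QZV = 101.1°, so ZV runs at -62.4° + (180° − 101.1°) = 16.50° from the x-axis; with |ZV| = 44.7, V = Z + 44.7·(cos 16.50°, sin 16.50°) = (54.30, -9.194). The perpendicularity gives VB at right angles to ZV; with |VB| = 13.8 on the left of ZV, B = V + 13.8·(-0.2840, 0.9588) = (50.38, 4.038). Then |QB| = |B − Q| = 50.54.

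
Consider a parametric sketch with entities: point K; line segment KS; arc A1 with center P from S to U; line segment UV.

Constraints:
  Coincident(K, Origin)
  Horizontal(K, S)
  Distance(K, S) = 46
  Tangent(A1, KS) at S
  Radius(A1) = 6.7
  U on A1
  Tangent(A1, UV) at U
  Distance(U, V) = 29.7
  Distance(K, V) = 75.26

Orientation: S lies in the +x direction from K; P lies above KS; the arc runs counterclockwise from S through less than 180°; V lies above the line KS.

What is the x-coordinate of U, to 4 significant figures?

50.78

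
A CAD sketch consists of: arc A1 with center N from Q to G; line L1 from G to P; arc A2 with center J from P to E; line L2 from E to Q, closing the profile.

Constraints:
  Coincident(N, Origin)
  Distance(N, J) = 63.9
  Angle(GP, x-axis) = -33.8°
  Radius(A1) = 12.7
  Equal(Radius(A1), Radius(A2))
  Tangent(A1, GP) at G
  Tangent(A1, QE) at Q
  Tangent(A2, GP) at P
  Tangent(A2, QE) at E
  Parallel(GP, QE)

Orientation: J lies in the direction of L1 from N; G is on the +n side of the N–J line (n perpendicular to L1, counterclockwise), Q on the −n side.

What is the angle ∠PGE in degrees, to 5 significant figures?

21.678°

The slot axis is L1's direction at -33.8°, so u = (cos -33.8°, sin -33.8°) = (0.83098, -0.55630) and n = (−sin -33.8°, cos -33.8°) = (0.55630, 0.83098). N is at the origin and J lies 63.9 along u from N, so J = 63.9·u = (53.100, -35.547). Tangency of A1 to both parallel lines with radius 12.7 puts G and Q at N ± 12.7·n: G = (7.0650, 10.554), Q = (-7.0650, -10.554). Equal radii place P and E the same way about J: P = J + 12.7·n = (60.165, -24.994), E = J − 12.7·n = (46.035, -46.101). Then cos ∠PGE = GP·GE / (|GP||GE|), giving 21.678°.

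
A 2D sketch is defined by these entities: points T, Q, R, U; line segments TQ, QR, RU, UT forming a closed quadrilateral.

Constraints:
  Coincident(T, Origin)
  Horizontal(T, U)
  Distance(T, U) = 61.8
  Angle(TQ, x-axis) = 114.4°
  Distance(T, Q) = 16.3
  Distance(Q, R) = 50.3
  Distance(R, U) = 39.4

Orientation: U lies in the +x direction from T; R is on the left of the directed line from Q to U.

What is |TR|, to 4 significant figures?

51.97

Checks: |QR| = 50.30 ✓; |RU| = 39.40 ✓.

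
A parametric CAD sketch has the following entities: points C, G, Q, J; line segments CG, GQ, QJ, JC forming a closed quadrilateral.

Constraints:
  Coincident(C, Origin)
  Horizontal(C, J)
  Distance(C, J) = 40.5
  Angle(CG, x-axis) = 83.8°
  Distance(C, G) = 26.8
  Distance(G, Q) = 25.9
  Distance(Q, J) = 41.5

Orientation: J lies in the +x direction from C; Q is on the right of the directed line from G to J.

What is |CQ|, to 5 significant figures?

1.4308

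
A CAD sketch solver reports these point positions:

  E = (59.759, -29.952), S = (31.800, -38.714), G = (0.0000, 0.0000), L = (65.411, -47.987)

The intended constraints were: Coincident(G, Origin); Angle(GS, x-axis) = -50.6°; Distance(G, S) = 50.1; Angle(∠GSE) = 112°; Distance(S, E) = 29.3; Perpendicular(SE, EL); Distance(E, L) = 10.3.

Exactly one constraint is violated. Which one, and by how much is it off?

Distance(E, L) = 10.3 — off by 8.60.

G = (0.00, 0.00) ✓; GS at -50.60° ✓; |GS| = 50.10 ✓; ∠GSE = 112.0° ✓; |SE| = 29.30 ✓; ∠(SE, EL) = 90.00° ✓; |EL| = 18.90 ✗.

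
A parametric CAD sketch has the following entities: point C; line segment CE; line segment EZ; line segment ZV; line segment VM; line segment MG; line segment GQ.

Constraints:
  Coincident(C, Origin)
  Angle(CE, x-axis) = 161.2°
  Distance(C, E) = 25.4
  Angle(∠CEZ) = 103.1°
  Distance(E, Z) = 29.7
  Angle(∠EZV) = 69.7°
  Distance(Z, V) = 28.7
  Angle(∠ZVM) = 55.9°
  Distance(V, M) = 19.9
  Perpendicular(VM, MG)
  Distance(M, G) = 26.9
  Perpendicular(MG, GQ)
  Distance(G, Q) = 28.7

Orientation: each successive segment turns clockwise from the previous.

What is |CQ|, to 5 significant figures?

52.875

C is at the origin; CE runs at 161.2° with length 25.4, so E = (-24.045, 8.1855). ∠CEZ = 103.1° gives EZ at 84.300° from the x-axis; with |EZ| = 29.7, Z = (-21.095, 37.739). ∠EZV = 69.7° gives ZV at -26.000° from the x-axis; with |ZV| = 28.7, V = (4.7003, 25.157). ∠ZVM = 55.9° gives VM at -150.10° from the x-axis; with |VM| = 19.9, M = (-12.551, 15.238). VM is perpendicular to MG, so MG runs at 119.90°; with |MG| = 26.9, G = (-25.960, 38.557). MG ⟂ GQ, so GQ runs at 29.900°; with |GQ| = 28.7, Q = (-1.0803, 52.864). Then |CQ| = |Q − C| = 52.875.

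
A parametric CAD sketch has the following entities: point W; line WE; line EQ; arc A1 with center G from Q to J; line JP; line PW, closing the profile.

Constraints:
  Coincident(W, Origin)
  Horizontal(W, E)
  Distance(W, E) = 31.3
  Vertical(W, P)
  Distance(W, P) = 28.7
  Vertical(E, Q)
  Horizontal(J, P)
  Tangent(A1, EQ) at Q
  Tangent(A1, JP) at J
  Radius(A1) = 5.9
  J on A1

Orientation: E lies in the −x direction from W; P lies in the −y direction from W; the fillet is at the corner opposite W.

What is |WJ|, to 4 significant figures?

38.33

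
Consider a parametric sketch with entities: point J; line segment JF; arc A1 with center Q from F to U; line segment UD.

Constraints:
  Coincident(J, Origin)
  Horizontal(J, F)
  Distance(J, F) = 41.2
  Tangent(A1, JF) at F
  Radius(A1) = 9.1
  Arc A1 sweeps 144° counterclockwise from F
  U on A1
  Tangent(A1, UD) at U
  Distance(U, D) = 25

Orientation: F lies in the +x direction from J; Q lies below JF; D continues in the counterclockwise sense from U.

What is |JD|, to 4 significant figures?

64.15

J is at the origin; JF is horizontal with |JF| = 41.2 and F on the +x side, so F = (41.20, 0.000). Since A1 is tangent to JF there, QF ⟂ JF, so Q = F + (0, -9.1) = (41.20, -9.100). On A1, F sits at bearing 90° from Q; a 144° counterclockwise sweep puts U at bearing 234°, so U = Q + 9.1·(cos 234°, sin 234°) = (35.85, -16.46). The tangent condition forces QU to be normal to UD, so UD runs along (−sin 234°, cos 234°); with |UD| = 25.0, D = (56.08, -31.16). Then |JD| = |D − J| = 64.15.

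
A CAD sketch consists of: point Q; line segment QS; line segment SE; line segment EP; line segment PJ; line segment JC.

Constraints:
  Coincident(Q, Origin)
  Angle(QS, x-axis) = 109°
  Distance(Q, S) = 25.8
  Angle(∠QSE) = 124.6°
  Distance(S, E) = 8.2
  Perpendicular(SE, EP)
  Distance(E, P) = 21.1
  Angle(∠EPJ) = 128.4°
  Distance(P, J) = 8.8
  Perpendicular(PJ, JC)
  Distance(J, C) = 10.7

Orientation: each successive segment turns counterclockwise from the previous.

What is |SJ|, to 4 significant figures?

26.60

Q is at the origin; QS runs at 109.0° with length 25.8, so S = (-8.400, 24.39). ∠QSE = 124.6° gives SE at 164.4° from the x-axis; with |SE| = 8.2, E = (-16.30, 26.60). SE is perpendicular to EP, so EP runs at -105.6°; with |EP| = 21.1, P = (-21.97, 6.277). ∠EPJ = 128.4° gives PJ at -54.00° from the x-axis; with |PJ| = 8.8, J = (-16.80, -0.8426). Then |SJ| = |J − S| = 26.60.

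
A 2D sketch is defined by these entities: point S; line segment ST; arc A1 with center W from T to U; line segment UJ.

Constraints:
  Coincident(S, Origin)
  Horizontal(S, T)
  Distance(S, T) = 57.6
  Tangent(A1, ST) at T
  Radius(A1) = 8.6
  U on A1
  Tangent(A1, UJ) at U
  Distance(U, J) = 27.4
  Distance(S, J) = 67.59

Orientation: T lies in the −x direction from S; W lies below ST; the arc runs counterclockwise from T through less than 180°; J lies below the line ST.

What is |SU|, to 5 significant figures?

66.691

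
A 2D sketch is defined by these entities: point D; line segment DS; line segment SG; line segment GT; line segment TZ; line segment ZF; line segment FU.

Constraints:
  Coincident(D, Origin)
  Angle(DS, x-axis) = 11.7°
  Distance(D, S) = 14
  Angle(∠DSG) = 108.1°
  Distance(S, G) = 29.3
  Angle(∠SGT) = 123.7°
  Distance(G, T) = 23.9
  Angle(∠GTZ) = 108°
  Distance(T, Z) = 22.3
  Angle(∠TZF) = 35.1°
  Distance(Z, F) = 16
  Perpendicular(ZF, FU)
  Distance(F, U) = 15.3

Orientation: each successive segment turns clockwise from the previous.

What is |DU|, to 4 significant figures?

50.07

D is at the origin; DS runs at 11.7° with length 14.0, so S = (13.71, 2.839). ∠DSG = 108.1° gives SG at -60.20° from the x-axis; with |SG| = 29.3, G = (28.27, -22.59). ∠SGT = 123.7° gives GT at -116.5° from the x-axis; with |GT| = 23.9, T = (17.61, -43.98). ∠GTZ = 108.0° gives TZ at 171.5° from the x-axis; with |TZ| = 22.3, Z = (-4.449, -40.68). ∠TZF = 35.1° gives ZF at 26.60° from the x-axis; with |ZF| = 16.0, F = (9.858, -33.52). ZF ⟂ FU, so FU runs at -63.40°; with |FU| = 15.3, U = (16.71, -47.20). Then |DU| = |U − D| = 50.07.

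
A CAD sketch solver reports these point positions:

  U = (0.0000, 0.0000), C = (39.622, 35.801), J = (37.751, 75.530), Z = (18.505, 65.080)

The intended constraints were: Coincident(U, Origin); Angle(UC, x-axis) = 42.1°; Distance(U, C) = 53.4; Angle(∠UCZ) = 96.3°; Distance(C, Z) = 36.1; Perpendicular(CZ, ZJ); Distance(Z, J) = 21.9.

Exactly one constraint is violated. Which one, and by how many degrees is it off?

Perpendicular(CZ, ZJ) — off by 7.30°.

U = (0.00, 0.00) ✓; UC at 42.10° ✓; |UC| = 53.40 ✓; ∠UCZ = 96.30° ✓; |CZ| = 36.10 ✓; ∠(CZ, ZJ) = 97.30° ✗; |ZJ| = 21.90 ✓.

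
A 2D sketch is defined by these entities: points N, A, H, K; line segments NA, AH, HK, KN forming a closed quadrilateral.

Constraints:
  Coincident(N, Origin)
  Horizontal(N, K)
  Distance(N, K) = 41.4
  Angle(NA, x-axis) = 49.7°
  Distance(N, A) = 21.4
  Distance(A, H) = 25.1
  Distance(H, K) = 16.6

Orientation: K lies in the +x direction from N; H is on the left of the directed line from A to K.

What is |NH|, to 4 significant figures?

42.26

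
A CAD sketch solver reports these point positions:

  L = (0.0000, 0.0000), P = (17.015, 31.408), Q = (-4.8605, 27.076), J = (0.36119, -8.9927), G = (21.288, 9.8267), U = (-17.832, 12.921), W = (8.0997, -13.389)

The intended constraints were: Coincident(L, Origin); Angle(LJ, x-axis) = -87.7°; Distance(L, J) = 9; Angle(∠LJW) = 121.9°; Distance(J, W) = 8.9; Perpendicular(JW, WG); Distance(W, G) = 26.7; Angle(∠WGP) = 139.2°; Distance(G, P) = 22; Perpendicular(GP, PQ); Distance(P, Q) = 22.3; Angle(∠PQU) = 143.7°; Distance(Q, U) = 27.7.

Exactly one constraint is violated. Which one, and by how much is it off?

Distance(Q, U) = 27.7 — off by 8.50.

L = (0.00, 0.00) ✓; LJ at -87.70° ✓; |LJ| = 9.000 ✓; ∠LJW = 121.9° ✓; |JW| = 8.900 ✓; ∠(JW, WG) = 90.00° ✓; |WG| = 26.70 ✓; ∠WGP = 139.2° ✓; |GP| = 22.00 ✓; ∠(GP, PQ) = 90.00° ✓; |PQ| = 22.30 ✓; ∠PQU = 143.7° ✓; |QU| = 19.20 ✗.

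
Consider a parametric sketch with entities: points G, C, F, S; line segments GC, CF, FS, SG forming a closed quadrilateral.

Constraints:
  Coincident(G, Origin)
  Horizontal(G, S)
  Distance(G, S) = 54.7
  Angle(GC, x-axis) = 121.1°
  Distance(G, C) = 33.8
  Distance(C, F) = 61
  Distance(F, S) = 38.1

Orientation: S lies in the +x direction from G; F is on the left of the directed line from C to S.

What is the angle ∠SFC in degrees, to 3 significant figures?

101°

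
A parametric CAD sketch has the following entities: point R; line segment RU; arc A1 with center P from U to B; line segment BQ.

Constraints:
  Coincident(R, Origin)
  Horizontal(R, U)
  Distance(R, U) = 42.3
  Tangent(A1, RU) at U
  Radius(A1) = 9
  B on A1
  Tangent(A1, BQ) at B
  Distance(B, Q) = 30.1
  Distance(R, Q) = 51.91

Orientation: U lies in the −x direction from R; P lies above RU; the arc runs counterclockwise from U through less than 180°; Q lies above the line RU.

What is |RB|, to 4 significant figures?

34.55

R is at the origin; R and U share the same y with |RU| = 42.3 and U on the −x side, so U = (-42.30, 0.000). A1 meets RU tangentially, so PU is at right angles to RU, so P = U + (0, 9) = (-42.30, 9.000). Since PB ⟂ BQ (tangency), |PQ| = √(9.0² + 30.1²) = 31.42 regardless of where B sits on A1. So Q lies on both circle(R, 51.91) and circle(P, 31.42); the above-RU intersection is Q = (-33.93, 39.28). B is the foot of the tangent from Q: B = (-33.30, 9.189).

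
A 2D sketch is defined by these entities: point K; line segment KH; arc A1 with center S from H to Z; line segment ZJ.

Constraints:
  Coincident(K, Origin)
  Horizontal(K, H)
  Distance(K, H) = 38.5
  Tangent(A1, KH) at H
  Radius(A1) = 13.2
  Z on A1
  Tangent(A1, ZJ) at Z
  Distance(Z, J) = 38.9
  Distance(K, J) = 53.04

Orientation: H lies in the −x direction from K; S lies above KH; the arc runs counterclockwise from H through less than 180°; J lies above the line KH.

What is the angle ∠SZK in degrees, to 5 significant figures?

165.84°

K is at the origin; KH is horizontal with |KH| = 38.5 and H on the −x side, so H = (-38.500, 0.0000). Since A1 is tangent to KH there, SH ⟂ KH, so S = H + (0, 13.2) = (-38.500, 13.200). Since SZ ⟂ ZJ (tangency), |SJ| = √(13.2² + 38.9²) = 41.079 regardless of where Z sits on A1. So J lies on both circle(K, 53.04) and circle(S, 41.079); the above-KH intersection is J = (-19.179, 49.451). Z is the foot of the tangent from J: Z = (-25.474, 11.064).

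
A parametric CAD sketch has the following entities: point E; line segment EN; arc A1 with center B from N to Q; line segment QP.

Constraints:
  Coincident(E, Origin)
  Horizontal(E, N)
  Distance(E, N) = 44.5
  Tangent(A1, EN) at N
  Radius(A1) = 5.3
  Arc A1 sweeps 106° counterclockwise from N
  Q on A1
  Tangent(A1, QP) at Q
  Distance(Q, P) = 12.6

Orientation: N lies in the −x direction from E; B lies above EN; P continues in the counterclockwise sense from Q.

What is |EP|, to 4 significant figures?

46.85

E is at the origin; EN is horizontal with |EN| = 44.5 and N on the −x side, so N = (-44.50, 0.000). A1 meets EN tangentially, so BN is at right angles to EN, so B = N + (0, 5.3) = (-44.50, 5.300). On A1, N sits at bearing -90° from B; a 106° counterclockwise sweep puts Q at bearing 16°, so Q = B + 5.3·(cos 16°, sin 16°) = (-39.41, 6.761). A1 meets QP tangentially, so BQ is at right angles to QP, so QP runs along (−sin 16°, cos 16°); with |QP| = 12.6, P = (-42.88, 18.87). Then |EP| = |P − E| = 46.85.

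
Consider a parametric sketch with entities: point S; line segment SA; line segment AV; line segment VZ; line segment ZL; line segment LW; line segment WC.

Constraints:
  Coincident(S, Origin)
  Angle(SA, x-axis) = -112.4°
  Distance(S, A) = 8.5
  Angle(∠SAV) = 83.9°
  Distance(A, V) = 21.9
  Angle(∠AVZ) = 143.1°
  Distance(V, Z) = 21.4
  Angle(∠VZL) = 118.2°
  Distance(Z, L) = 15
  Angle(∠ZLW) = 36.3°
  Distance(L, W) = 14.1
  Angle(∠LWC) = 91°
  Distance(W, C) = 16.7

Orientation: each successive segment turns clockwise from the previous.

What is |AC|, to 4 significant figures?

45.45

∠ZLW = 36.3° gives LW at -90.90° from the x-axis; with |LW| = 14.1, W = (-22.55, 19.90). ∠LWC = 91.0° gives WC at -179.9° from the x-axis; with |WC| = 16.7, C = (-39.25, 19.87). Then |AC| = |C − A| = 45.45.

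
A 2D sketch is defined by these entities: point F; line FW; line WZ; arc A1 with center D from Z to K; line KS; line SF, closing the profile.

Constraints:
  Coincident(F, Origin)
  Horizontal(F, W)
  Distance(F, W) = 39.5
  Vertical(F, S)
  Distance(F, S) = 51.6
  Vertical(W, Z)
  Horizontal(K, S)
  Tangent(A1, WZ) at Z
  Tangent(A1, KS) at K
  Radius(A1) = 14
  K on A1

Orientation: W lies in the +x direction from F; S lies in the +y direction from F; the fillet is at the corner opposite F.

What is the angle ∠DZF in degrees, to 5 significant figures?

43.588°

F is at the origin; FW is horizontal with |FW| = 39.5 and W on the +x side, so W = (39.500, 0.0000). FS is vertical with |FS| = 51.6 and S on the +y side, so S = (0.0000, 51.600). The virtual corner opposite F is at (39.500, 51.600). Tangency of A1 to WZ means the radius DZ is perpendicular to WZ and A1 meets KS tangentially, so DK is at right angles to KS, with radius 14.0, so the center D sits 14.0 in from both sides at D = (25.500, 37.600). That places the tangent points at Z = (39.500, 37.600) on WZ and K = (25.500, 51.600) on KS. Then cos ∠DZF = ZD·ZF / (|ZD||ZF|), giving 43.588°.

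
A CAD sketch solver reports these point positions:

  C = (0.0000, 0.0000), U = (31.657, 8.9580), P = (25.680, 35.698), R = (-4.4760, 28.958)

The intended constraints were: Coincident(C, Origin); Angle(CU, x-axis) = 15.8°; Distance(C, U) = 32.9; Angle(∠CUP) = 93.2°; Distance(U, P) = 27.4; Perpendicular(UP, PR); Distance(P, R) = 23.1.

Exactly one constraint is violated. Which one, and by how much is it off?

Distance(P, R) = 23.1 — off by 7.80.

C = (0.00, 0.00) ✓; CU at 15.80° ✓; |CU| = 32.90 ✓; ∠CUP = 93.20° ✓; |UP| = 27.40 ✓; ∠(UP, PR) = 90.00° ✓; |PR| = 30.90 ✗.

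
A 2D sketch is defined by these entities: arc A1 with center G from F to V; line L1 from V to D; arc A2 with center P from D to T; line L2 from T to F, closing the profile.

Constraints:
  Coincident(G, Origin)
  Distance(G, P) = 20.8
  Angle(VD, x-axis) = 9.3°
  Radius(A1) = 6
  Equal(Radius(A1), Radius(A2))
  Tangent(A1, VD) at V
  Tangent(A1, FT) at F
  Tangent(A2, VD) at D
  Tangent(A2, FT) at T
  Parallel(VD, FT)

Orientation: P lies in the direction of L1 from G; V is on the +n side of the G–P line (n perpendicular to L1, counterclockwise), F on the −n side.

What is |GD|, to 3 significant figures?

21.6

Tangency of A1 to both parallel lines with radius 6.0 puts V and F at G ± 6.0·n: V = (-0.970, 5.92), F = (0.970, -5.92). Equal radii place D and T the same way about P: D = P + 6.0·n = (19.6, 9.28), T = P − 6.0·n = (21.5, -2.56). Then |GD| = |D − G| = 21.6.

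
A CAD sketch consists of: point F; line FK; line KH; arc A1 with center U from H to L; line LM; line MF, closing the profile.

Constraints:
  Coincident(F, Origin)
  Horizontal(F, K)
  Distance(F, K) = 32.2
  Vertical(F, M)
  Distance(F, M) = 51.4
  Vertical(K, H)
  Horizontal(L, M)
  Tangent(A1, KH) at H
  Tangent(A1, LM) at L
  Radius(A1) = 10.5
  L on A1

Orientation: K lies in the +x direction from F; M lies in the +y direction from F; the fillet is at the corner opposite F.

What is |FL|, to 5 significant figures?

55.793

The virtual corner opposite F is at (32.200, 51.400). A1 meets KH tangentially, so UH is at right angles to KH and tangency of A1 to LM means the radius UL is perpendicular to LM, with radius 10.5, so the center U sits 10.5 in from both sides at U = (21.700, 40.900). That places the tangent points at H = (32.200, 40.900) on KH and L = (21.700, 51.400) on LM. Then |FL| = |L − F| = 55.793.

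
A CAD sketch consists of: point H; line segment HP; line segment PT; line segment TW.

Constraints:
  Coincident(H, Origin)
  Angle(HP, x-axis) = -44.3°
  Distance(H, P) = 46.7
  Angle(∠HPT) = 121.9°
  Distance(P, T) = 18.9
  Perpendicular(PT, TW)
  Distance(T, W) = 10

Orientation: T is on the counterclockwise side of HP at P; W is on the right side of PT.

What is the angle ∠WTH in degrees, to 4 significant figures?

132.3°

H is at the origin; HP runs at -44.3° with length 46.7, so P = 46.7·(cos -44.3°, sin -44.3°) = (33.42, -32.62). ∠HPT = 121.9°, so PT runs at -44.3° + (180° − 121.9°) = 13.80° from the x-axis; with |PT| = 18.9, T = P + 18.9·(cos 13.80°, sin 13.80°) = (51.78, -28.11). The perpendicularity gives TW at right angles to PT; with |TW| = 10.0 on the right of PT, W = T + 10.0·(0.2385, -0.9711) = (54.16, -37.82). Then cos ∠WTH = TW·TH / (|TW||TH|), giving 132.3°.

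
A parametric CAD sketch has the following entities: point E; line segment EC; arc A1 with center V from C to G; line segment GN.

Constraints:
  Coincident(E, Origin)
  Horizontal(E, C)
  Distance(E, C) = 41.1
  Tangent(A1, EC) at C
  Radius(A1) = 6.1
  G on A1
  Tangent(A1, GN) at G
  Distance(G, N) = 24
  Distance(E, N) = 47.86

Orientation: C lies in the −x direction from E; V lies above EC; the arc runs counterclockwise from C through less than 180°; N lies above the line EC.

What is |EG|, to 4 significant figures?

35.63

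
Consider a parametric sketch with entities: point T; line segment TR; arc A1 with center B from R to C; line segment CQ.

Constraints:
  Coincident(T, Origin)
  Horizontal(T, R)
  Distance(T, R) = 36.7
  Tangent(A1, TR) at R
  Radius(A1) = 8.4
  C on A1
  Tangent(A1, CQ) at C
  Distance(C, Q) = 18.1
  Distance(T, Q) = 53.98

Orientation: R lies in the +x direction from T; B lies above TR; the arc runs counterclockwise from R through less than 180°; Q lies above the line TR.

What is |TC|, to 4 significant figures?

45.54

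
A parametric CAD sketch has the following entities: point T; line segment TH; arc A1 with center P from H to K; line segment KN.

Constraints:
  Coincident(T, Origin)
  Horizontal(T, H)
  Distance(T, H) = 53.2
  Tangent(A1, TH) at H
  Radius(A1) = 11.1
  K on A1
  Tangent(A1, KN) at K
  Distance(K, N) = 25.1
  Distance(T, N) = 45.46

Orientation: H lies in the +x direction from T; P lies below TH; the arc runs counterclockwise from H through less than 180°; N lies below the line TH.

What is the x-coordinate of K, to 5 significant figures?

42.857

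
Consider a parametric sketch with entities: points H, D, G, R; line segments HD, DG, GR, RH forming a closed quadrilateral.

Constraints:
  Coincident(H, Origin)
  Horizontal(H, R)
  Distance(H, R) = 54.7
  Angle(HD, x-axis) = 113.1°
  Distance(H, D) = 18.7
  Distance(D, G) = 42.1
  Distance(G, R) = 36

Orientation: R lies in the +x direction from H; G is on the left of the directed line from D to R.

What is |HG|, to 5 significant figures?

43.910

H is at the origin; H and R share the same y with |HR| = 54.7 and R in +x, so R = (54.7, 0). HD runs at 113.1° with |HD| = 18.7, so D = (-7.3367, 17.201). G is determined by |DG| = 42.1 and |GR| = 36.0 together: it lies at the intersection of circle(D, 42.1) and circle(R, 36.0). With |DR| = 64.377, the foot of the radical line on DR is 35.889 from D and the perpendicular offset is √(42.1² − 35.889²) = 22.009. Taking the left-of-DR solution: G = (33.128, 28.821).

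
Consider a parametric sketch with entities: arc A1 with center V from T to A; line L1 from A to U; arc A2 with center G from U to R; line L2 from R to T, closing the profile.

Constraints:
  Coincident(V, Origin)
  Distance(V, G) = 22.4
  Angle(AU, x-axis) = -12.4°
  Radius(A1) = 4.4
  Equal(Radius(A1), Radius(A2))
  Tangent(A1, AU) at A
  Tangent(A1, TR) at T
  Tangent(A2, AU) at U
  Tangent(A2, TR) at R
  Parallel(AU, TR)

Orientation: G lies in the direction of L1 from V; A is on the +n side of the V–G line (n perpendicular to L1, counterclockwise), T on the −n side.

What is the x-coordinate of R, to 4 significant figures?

20.93

The slot axis is L1's direction at -12.4°, so u = (cos -12.4°, sin -12.4°) = (0.9767, -0.2147) and n = (−sin -12.4°, cos -12.4°) = (0.2147, 0.9767). V is at the origin and G lies 22.4 along u from V, so G = 22.4·u = (21.88, -4.810). Tangency of A1 to both parallel lines with radius 4.4 puts A and T at V ± 4.4·n: A = (0.9448, 4.297), T = (-0.9448, -4.297). Equal radii place U and R the same way about G: U = G + 4.4·n = (22.82, -0.5127), R = G − 4.4·n = (20.93, -9.107). So R.x = 20.93.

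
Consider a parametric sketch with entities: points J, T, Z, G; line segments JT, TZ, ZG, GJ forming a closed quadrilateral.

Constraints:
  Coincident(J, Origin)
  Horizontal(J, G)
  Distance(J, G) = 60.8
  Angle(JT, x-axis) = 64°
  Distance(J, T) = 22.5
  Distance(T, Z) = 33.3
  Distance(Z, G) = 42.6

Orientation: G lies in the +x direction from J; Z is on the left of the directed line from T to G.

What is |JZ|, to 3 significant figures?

53.4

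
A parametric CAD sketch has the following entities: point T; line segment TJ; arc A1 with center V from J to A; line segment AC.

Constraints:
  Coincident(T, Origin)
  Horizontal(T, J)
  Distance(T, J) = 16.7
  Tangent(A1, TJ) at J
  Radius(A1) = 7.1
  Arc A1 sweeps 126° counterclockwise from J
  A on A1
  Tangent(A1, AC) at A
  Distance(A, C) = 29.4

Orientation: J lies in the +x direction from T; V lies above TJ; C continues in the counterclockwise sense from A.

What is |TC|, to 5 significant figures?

35.437

On A1, J sits at bearing -90° from V; a 126° counterclockwise sweep puts A at bearing 36°, so A = V + 7.1·(cos 36°, sin 36°) = (22.444, 11.273). A1 meets AC tangentially, so VA is at right angles to AC, so AC runs along (−sin 36°, cos 36°); with |AC| = 29.4, C = (5.1631, 35.058). Then |TC| = |C − T| = 35.437.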